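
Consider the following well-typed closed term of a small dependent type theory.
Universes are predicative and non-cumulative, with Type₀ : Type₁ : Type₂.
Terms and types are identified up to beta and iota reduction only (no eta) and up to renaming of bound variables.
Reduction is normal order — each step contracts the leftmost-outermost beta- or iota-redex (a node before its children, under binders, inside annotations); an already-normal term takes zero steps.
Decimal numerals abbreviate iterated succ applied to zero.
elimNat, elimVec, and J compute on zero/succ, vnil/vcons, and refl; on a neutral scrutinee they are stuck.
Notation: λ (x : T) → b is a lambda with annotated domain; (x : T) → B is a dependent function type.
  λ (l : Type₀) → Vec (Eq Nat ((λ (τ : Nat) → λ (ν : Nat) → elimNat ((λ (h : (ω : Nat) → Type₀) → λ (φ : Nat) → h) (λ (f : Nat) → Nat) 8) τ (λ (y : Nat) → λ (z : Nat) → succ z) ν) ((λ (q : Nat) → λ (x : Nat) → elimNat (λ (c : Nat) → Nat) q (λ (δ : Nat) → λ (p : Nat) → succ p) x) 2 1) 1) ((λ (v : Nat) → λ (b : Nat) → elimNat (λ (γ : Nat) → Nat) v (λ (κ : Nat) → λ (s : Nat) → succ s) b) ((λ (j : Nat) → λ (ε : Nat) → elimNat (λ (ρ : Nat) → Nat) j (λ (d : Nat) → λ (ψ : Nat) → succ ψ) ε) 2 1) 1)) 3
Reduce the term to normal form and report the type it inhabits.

resulting normal form:
  λ (l : Type₀) → Vec (Eq Nat 4 4) 3
inferred type:
  (l : Type₀) → Type₀


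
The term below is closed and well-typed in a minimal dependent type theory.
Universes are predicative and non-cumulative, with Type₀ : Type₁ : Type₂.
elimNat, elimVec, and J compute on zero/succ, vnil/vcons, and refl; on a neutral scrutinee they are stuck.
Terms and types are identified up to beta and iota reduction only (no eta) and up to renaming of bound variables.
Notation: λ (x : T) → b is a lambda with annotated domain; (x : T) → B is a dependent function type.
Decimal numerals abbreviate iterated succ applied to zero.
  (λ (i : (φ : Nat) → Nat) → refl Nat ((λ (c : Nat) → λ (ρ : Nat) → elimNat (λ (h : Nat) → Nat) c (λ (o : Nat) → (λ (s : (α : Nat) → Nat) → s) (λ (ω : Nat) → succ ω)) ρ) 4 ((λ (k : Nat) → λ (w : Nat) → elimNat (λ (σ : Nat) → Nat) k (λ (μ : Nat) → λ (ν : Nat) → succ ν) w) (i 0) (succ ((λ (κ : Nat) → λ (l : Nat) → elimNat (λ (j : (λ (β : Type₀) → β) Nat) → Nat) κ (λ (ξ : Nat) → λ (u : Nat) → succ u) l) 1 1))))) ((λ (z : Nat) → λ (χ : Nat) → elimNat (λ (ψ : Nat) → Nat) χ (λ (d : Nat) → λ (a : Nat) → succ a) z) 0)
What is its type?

the term's type:
  Eq Nat 7 7


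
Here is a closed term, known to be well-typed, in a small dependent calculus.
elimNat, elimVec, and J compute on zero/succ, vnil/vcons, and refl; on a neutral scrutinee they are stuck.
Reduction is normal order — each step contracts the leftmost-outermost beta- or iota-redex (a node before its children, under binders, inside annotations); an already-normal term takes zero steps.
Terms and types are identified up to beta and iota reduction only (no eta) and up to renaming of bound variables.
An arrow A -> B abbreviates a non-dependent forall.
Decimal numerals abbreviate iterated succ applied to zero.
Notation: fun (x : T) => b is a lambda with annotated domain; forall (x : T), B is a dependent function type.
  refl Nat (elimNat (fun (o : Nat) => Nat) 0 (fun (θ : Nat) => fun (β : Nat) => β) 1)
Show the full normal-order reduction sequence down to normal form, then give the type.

reduction (normal order):
  refl Nat (elimNat (fun (o : Nat) => Nat) 0 (fun (θ : Nat) => fun (β : Nat) => β) 1)
  ~> refl Nat ((fun (o : Nat) => fun (θ : Nat) => θ) 0 (elimNat (fun (β : Nat) => Nat) 0 (fun (ζ : Nat) => fun (n : Nat) => n) 0))
  ~> refl Nat ((fun (o : Nat) => o) (elimNat (fun (θ : Nat) => Nat) 0 (fun (β : Nat) => fun (ζ : Nat) => ζ) 0))
  ~> refl Nat (elimNat (fun (o : Nat) => Nat) 0 (fun (θ : Nat) => fun (β : Nat) => β) 0)
  ~> refl Nat 0
type:
  Eq Nat 0 0


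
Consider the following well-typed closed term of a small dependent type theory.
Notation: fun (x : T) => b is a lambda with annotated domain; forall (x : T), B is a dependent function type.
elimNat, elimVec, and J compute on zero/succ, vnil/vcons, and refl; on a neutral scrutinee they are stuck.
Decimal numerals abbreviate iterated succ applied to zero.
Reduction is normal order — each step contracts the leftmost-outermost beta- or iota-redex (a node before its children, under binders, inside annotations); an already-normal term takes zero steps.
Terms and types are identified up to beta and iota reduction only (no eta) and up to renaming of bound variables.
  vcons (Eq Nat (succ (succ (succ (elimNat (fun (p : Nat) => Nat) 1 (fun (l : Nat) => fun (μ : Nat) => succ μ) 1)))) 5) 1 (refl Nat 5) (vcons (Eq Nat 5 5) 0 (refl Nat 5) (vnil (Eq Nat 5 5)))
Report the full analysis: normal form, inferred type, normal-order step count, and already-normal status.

reduced normal form:
  vcons (Eq Nat 5 5) 1 (refl Nat 5) (vcons (Eq Nat 5 5) 0 (refl Nat 5) (vnil (Eq Nat 5 5)))
the term's type:
  Vec (Eq Nat 5 5) 2
steps to reach normal form (normal order): 4
already normal: no
first redex: an elimNat iota-redex


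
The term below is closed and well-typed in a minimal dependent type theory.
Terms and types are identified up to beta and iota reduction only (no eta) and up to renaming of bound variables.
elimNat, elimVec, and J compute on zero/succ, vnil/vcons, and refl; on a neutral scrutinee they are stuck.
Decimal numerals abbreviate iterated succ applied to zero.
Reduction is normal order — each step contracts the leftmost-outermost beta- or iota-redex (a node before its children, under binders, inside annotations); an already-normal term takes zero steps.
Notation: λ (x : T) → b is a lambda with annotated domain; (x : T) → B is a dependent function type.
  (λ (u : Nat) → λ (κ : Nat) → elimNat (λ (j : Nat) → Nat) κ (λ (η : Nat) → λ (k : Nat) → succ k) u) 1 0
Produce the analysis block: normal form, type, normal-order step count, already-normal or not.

resulting normal form:
  1
type:
  Nat
normal-order step count: 6
already normal: no
first contracted redex: a beta-redex


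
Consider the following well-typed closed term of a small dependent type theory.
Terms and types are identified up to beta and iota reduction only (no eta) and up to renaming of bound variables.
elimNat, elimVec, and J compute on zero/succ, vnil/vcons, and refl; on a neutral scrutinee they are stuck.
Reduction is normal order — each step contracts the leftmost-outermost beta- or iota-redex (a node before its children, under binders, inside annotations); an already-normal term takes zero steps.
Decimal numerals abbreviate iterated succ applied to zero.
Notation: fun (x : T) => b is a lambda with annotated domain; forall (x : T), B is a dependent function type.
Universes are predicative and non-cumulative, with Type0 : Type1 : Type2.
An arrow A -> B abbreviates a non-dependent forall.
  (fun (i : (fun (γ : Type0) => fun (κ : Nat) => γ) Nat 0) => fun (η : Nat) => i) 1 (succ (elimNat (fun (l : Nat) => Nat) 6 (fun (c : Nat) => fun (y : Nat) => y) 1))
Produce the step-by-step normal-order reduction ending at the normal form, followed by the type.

reduction (normal order):
  (fun (i : (fun (γ : Type0) => fun (κ : Nat) => γ) Nat 0) => fun (η : Nat) => i) 1 (succ (elimNat (fun (l : Nat) => Nat) 6 (fun (c : Nat) => fun (y : Nat) => y) 1))
  ~> (fun (i : Nat) => 1) (succ (elimNat (fun (γ : Nat) => Nat) 6 (fun (κ : Nat) => fun (η : Nat) => η) 1))
  ~> 1
inferred type:
  Nat


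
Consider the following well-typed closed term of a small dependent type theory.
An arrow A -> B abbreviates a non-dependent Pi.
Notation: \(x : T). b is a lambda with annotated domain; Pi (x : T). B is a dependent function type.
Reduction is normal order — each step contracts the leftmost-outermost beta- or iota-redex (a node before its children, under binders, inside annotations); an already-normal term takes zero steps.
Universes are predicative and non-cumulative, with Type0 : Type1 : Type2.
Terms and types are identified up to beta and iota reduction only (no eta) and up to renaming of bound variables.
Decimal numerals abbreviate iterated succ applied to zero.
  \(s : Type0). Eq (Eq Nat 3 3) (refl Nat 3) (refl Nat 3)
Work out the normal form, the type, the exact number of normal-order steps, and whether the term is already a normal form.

resulting normal form:
  \(s : Type0). Eq (Eq Nat 3 3) (refl Nat 3) (refl Nat 3)
the term's type:
  Type0 -> Type0
steps to reach normal form (normal order): 0
already normal: yes


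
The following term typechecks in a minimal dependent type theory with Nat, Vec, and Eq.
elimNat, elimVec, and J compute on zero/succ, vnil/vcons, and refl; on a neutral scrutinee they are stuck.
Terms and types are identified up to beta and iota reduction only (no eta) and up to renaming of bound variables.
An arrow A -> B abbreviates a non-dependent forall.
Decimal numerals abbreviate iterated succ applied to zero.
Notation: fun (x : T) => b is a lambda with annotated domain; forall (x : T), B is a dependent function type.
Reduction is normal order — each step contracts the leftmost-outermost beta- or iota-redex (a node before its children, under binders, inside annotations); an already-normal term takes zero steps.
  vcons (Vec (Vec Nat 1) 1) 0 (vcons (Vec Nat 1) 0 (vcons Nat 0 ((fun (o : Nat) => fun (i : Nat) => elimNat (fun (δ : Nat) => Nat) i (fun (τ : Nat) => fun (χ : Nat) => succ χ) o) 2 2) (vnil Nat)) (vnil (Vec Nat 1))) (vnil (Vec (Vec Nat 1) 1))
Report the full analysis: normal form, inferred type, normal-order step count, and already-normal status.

normal form:
  vcons (Vec (Vec Nat 1) 1) 0 (vcons (Vec Nat 1) 0 (vcons Nat 0 4 (vnil Nat)) (vnil (Vec Nat 1))) (vnil (Vec (Vec Nat 1) 1))
the term's type:
  Vec (Vec (Vec Nat 1) 1) 1
steps to reach normal form (normal order): 9
already normal: no
first redex: a beta-redex


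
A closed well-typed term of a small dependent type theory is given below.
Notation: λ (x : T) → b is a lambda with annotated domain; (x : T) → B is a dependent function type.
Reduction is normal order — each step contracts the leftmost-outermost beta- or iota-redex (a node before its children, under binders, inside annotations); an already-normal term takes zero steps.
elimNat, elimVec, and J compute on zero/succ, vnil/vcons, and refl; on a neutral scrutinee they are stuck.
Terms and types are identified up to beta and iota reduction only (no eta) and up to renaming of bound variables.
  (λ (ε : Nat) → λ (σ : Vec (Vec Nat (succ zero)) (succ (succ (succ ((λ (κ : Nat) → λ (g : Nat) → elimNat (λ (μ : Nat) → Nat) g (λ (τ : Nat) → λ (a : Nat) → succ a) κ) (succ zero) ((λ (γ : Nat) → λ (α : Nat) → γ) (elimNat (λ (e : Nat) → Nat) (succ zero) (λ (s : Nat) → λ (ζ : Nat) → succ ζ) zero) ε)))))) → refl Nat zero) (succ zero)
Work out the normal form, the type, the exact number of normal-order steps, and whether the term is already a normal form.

resulting normal form:
  λ (ε : Vec (Vec Nat (succ zero)) (succ (succ (succ (succ (succ zero)))))) → refl Nat zero
type:
  (ε : Vec (Vec Nat (succ zero)) (succ (succ (succ (succ (succ zero)))))) → Eq Nat zero zero
normal-order step count: 10
term was already normal: no
first redex: a beta-redex


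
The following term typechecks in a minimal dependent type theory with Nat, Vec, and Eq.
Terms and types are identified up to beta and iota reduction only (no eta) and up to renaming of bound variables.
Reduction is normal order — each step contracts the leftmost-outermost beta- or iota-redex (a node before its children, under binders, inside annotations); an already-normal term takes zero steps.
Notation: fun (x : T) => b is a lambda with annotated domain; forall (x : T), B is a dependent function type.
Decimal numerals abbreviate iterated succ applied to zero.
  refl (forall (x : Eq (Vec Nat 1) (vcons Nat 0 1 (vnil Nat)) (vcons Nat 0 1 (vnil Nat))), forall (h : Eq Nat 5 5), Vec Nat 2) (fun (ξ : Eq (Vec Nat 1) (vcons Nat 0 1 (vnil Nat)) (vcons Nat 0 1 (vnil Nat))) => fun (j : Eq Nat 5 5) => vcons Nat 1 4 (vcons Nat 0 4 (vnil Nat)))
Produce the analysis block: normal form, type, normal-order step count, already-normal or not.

reduced normal form:
  refl (forall (x : Eq (Vec Nat 1) (vcons Nat 0 1 (vnil Nat)) (vcons Nat 0 1 (vnil Nat))), forall (h : Eq Nat 5 5), Vec Nat 2) (fun (ξ : Eq (Vec Nat 1) (vcons Nat 0 1 (vnil Nat)) (vcons Nat 0 1 (vnil Nat))) => fun (j : Eq Nat 5 5) => vcons Nat 1 4 (vcons Nat 0 4 (vnil Nat)))
inferred type:
  Eq (forall (x : Eq (Vec Nat 1) (vcons Nat 0 1 (vnil Nat)) (vcons Nat 0 1 (vnil Nat))), forall (h : Eq Nat 5 5), Vec Nat 2) (fun (ξ : Eq (Vec Nat 1) (vcons Nat 0 1 (vnil Nat)) (vcons Nat 0 1 (vnil Nat))) => fun (j : Eq Nat 5 5) => vcons Nat 1 4 (vcons Nat 0 4 (vnil Nat))) (fun (ρ : Eq (Vec Nat 1) (vcons Nat 0 1 (vnil Nat)) (vcons Nat 0 1 (vnil Nat))) => fun (l : Eq Nat 5 5) => vcons Nat 1 4 (vcons Nat 0 4 (vnil Nat)))
steps to reach normal form (normal order): 0
term was already normal: yes


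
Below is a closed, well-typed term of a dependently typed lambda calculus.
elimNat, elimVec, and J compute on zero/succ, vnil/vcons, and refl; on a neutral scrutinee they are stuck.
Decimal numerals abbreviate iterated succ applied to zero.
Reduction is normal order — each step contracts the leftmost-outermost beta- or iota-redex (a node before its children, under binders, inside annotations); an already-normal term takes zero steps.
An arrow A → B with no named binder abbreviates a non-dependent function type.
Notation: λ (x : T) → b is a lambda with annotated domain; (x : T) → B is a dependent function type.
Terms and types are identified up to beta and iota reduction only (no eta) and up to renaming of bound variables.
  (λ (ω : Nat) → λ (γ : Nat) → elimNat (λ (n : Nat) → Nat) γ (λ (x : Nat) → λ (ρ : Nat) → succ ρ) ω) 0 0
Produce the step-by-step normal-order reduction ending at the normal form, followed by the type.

normal-order reduction sequence:
  (λ (ω : Nat) → λ (γ : Nat) → elimNat (λ (n : Nat) → Nat) γ (λ (x : Nat) → λ (ρ : Nat) → succ ρ) ω) 0 0
  ~> (λ (ω : Nat) → elimNat (λ (γ : Nat) → Nat) ω (λ (n : Nat) → λ (x : Nat) → succ x) 0) 0
  ~> elimNat (λ (ω : Nat) → Nat) 0 (λ (γ : Nat) → λ (n : Nat) → succ n) 0
  ~> 0
inferred type:
  Nat


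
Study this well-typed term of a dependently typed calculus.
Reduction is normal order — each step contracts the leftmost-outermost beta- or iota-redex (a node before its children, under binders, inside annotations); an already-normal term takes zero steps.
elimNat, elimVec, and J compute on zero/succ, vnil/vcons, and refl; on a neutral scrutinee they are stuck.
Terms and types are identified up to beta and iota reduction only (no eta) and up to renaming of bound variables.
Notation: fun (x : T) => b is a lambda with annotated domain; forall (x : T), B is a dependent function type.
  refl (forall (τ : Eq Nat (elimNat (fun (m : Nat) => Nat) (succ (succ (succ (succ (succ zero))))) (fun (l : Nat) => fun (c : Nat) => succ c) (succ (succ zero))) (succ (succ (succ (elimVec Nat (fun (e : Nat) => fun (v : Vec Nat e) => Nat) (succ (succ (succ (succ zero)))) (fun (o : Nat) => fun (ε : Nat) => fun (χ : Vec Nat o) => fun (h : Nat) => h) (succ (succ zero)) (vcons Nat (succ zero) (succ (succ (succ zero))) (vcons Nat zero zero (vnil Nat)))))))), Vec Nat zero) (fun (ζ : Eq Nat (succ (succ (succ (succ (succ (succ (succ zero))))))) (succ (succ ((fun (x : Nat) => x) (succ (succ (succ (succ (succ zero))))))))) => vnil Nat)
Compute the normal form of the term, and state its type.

reduced normal form:
  refl (forall (τ : Eq Nat (succ (succ (succ (succ (succ (succ (succ zero))))))) (succ (succ (succ (succ (succ (succ (succ zero)))))))), Vec Nat zero) (fun (m : Eq Nat (succ (succ (succ (succ (succ (succ (succ zero))))))) (succ (succ (succ (succ (succ (succ (succ zero)))))))) => vnil Nat)
the term's type:
  Eq (forall (τ : Eq Nat (succ (succ (succ (succ (succ (succ (succ zero))))))) (succ (succ (succ (succ (succ (succ (succ zero)))))))), Vec Nat zero) (fun (m : Eq Nat (succ (succ (succ (succ (succ (succ (succ zero))))))) (succ (succ (succ (succ (succ (succ (succ zero)))))))) => vnil Nat) (fun (l : Eq Nat (succ (succ (succ (succ (succ (succ (succ zero))))))) (succ (succ (succ (succ (succ (succ (succ zero)))))))) => vnil Nat)
observation: 19 normal-order steps normalize the term, beginning with an elimNat iota-redex.


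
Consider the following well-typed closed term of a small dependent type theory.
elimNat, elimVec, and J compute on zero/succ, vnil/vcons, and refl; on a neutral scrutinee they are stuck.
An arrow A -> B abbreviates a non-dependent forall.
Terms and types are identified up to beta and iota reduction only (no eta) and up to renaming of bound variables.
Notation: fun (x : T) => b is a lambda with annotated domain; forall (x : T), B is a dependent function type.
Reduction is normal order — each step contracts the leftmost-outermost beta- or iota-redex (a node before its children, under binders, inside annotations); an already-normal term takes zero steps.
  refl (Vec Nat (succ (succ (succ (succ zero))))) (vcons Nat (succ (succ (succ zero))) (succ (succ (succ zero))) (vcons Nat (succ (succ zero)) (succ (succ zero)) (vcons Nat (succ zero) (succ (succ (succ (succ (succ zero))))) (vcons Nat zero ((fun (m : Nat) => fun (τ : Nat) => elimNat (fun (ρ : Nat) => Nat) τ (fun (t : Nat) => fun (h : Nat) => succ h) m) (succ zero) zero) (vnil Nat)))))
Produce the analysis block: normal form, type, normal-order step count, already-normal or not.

reduced normal form:
  refl (Vec Nat (succ (succ (succ (succ zero))))) (vcons Nat (succ (succ (succ zero))) (succ (succ (succ zero))) (vcons Nat (succ (succ zero)) (succ (succ zero)) (vcons Nat (succ zero) (succ (succ (succ (succ (succ zero))))) (vcons Nat zero (succ zero) (vnil Nat)))))
the term's type:
  Eq (Vec Nat (succ (succ (succ (succ zero))))) (vcons Nat (succ (succ (succ zero))) (succ (succ (succ zero))) (vcons Nat (succ (succ zero)) (succ (succ zero)) (vcons Nat (succ zero) (succ (succ (succ (succ (succ zero))))) (vcons Nat zero (succ zero) (vnil Nat))))) (vcons Nat (succ (succ (succ zero))) (succ (succ (succ zero))) (vcons Nat (succ (succ zero)) (succ (succ zero)) (vcons Nat (succ zero) (succ (succ (succ (succ (succ zero))))) (vcons Nat zero (succ zero) (vnil Nat)))))
steps to reach normal form (normal order): 6
started in normal form: no
first contracted redex: a beta-redex


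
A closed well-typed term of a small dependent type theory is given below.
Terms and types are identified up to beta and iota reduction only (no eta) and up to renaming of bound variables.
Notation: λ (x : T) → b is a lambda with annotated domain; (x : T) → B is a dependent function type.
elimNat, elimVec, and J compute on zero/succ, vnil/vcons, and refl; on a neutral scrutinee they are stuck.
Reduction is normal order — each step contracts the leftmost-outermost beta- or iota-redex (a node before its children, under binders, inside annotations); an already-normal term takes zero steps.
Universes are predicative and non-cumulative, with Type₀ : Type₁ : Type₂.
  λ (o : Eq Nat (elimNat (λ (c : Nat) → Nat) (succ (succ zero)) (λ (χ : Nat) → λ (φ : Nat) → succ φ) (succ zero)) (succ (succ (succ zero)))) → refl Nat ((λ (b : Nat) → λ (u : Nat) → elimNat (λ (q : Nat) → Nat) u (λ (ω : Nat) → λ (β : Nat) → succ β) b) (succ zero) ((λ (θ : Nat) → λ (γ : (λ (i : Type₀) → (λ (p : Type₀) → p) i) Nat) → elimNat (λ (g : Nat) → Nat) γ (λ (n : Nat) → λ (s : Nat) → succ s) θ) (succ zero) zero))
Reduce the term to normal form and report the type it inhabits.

resulting normal form:
  λ (o : Eq Nat (succ (succ (succ zero))) (succ (succ (succ zero)))) → refl Nat (succ (succ zero))
the term's type:
  (o : Eq Nat (succ (succ (succ zero))) (succ (succ (succ zero)))) → Eq Nat (succ (succ zero)) (succ (succ zero))


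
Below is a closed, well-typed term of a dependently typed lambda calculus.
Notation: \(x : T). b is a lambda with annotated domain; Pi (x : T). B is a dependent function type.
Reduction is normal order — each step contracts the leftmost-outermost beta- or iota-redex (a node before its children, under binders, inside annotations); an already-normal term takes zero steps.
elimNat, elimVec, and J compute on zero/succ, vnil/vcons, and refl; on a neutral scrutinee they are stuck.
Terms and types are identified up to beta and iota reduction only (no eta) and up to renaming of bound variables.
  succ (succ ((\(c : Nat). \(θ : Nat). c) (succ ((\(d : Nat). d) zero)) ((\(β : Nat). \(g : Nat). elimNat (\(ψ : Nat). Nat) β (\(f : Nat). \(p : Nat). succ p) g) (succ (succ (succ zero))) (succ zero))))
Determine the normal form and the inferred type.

resulting normal form:
  succ (succ (succ zero))
type:
  Nat
observation: 3 normal-order steps normalize the term, beginning with a beta-redex.


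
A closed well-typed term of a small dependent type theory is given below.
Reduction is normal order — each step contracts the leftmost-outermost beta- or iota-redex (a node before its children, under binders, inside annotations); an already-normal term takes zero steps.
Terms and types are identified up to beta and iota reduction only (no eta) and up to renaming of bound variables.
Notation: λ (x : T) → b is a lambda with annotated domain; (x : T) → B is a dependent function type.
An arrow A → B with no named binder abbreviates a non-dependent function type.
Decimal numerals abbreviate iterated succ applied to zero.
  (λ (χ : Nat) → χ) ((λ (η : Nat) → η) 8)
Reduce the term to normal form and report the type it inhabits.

reduced normal form:
  8
the term's type:
  Nat
observation: 2 normal-order steps separate the term from its normal form.


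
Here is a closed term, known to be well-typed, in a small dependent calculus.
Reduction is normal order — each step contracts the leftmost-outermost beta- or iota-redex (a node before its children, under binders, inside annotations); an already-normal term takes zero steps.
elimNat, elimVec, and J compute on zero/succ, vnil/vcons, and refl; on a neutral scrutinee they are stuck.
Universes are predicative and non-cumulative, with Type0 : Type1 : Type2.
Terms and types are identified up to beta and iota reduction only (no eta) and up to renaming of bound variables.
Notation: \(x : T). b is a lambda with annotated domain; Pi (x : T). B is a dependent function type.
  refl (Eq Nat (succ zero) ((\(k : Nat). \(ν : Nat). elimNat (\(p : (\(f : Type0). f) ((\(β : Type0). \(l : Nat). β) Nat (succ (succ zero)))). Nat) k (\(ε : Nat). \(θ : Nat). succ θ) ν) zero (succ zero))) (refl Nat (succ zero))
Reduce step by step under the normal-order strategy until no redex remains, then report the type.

normal-order reduction:
  refl (Eq Nat (succ zero) ((\(k : Nat). \(ν : Nat). elimNat (\(p : (\(f : Type0). f) ((\(β : Type0). \(l : Nat). β) Nat (succ (succ zero)))). Nat) k (\(ε : Nat). \(θ : Nat). succ θ) ν) zero (succ zero))) (refl Nat (succ zero))
  ~> refl (Eq Nat (succ zero) ((\(k : Nat). elimNat (\(ν : (\(p : Type0). p) ((\(f : Type0). \(β : Nat). f) Nat (succ (succ zero)))). Nat) zero (\(l : Nat). \(ε : Nat). succ ε) k) (succ zero))) (refl Nat (succ zero))
  ~> refl (Eq Nat (succ zero) (elimNat (\(k : (\(ν : Type0). ν) ((\(p : Type0). \(f : Nat). p) Nat (succ (succ zero)))). Nat) zero (\(β : Nat). \(l : Nat). succ l) (succ zero))) (refl Nat (succ zero))
  ~> refl (Eq Nat (succ zero) ((\(k : Nat). \(ν : Nat). succ ν) zero (elimNat (\(p : (\(f : Type0). f) ((\(β : Type0). \(l : Nat). β) Nat (succ (succ zero)))). Nat) zero (\(ε : Nat). \(θ : Nat). succ θ) zero))) (refl Nat (succ zero))
  ~> refl (Eq Nat (succ zero) ((\(k : Nat). succ k) (elimNat (\(ν : (\(p : Type0). p) ((\(f : Type0). \(β : Nat). f) Nat (succ (succ zero)))). Nat) zero (\(l : Nat). \(ε : Nat). succ ε) zero))) (refl Nat (succ zero))
  ~> refl (Eq Nat (succ zero) (succ (elimNat (\(k : (\(ν : Type0). ν) ((\(p : Type0). \(f : Nat). p) Nat (succ (succ zero)))). Nat) zero (\(β : Nat). \(l : Nat). succ l) zero))) (refl Nat (succ zero))
  ~> refl (Eq Nat (succ zero) (succ zero)) (refl Nat (succ zero))
type:
  Eq (Eq Nat (succ zero) (succ zero)) (refl Nat (succ zero)) (refl Nat (succ zero))


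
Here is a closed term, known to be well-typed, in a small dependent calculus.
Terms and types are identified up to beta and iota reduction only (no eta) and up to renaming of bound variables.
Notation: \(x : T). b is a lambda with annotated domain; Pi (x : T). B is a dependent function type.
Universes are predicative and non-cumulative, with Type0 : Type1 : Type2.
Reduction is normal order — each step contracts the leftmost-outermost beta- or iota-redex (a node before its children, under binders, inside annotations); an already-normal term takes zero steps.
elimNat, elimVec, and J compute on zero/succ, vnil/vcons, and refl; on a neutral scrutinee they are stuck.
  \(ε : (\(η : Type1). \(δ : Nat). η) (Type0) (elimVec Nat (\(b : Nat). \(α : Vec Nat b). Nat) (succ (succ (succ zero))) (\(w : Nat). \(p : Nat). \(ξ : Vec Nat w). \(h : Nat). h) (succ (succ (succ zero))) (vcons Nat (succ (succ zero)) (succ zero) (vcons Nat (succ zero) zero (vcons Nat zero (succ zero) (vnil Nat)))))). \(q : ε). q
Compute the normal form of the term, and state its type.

reduced normal form:
  \(ε : Type0). \(η : ε). η
type:
  Pi (ε : Type0). Pi (η : ε). ε
observation: the term reaches its normal form after 2 normal-order steps.


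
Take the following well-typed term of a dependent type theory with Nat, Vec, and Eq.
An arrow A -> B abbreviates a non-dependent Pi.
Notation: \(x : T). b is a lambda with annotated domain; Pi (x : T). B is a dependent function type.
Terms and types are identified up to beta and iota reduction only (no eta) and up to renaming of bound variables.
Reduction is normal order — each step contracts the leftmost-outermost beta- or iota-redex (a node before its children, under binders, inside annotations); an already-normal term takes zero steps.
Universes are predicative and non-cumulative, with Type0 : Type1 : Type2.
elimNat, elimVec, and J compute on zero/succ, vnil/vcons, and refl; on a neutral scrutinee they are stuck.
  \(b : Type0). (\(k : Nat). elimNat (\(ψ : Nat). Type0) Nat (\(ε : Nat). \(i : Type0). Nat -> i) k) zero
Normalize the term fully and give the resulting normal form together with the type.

resulting normal form:
  \(b : Type0). Nat
inferred type:
  Type0 -> Type0


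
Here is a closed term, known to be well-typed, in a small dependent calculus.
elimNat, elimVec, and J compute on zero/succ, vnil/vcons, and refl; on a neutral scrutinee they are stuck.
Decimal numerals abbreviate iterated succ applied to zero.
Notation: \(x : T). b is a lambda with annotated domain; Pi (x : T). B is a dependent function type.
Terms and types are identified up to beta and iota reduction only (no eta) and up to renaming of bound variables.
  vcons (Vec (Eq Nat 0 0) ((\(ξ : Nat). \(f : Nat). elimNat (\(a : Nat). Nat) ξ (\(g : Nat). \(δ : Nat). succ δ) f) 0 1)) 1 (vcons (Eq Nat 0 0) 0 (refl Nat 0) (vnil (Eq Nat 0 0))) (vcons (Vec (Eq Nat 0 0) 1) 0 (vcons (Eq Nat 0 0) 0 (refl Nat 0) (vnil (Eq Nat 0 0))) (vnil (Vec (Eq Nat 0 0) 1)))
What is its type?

inferred type:
  Vec (Vec (Eq Nat 0 0) 1) 2


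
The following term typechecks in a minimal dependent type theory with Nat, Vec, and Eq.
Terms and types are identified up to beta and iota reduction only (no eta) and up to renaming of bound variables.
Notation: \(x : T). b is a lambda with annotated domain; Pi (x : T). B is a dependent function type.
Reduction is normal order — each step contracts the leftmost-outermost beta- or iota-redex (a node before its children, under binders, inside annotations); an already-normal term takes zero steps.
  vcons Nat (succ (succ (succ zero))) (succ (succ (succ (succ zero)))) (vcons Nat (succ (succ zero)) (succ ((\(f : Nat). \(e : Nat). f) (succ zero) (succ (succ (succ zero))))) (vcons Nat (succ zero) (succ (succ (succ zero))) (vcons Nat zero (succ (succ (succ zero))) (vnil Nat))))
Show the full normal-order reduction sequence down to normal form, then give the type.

reduction (normal order):
  vcons Nat (succ (succ (succ zero))) (succ (succ (succ (succ zero)))) (vcons Nat (succ (succ zero)) (succ ((\(f : Nat). \(e : Nat). f) (succ zero) (succ (succ (succ zero))))) (vcons Nat (succ zero) (succ (succ (succ zero))) (vcons Nat zero (succ (succ (succ zero))) (vnil Nat))))
  ~> vcons Nat (succ (succ (succ zero))) (succ (succ (succ (succ zero)))) (vcons Nat (succ (succ zero)) (succ ((\(f : Nat). succ zero) (succ (succ (succ zero))))) (vcons Nat (succ zero) (succ (succ (succ zero))) (vcons Nat zero (succ (succ (succ zero))) (vnil Nat))))
  ~> vcons Nat (succ (succ (succ zero))) (succ (succ (succ (succ zero)))) (vcons Nat (succ (succ zero)) (succ (succ zero)) (vcons Nat (succ zero) (succ (succ (succ zero))) (vcons Nat zero (succ (succ (succ zero))) (vnil Nat))))
type:
  Vec Nat (succ (succ (succ (succ zero))))


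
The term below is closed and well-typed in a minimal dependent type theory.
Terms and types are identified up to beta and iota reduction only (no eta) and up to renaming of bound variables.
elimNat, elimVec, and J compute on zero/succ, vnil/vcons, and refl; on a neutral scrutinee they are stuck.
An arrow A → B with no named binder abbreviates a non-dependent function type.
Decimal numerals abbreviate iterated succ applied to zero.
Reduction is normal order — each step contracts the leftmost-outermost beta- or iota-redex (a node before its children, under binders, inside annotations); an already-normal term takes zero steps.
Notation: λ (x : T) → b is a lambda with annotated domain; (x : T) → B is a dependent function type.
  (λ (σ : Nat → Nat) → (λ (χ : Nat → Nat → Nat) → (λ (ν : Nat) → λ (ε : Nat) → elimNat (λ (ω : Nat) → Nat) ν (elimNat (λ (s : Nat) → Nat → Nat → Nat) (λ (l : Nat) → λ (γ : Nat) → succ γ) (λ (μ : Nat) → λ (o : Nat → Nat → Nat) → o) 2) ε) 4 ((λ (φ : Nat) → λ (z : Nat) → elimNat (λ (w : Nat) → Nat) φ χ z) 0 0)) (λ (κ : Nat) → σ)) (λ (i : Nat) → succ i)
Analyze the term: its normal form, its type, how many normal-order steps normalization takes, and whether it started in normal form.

resulting normal form:
  4
inferred type:
  Nat
reduction steps (normal order): 15
already normal: no
first contracted redex: a beta-redex


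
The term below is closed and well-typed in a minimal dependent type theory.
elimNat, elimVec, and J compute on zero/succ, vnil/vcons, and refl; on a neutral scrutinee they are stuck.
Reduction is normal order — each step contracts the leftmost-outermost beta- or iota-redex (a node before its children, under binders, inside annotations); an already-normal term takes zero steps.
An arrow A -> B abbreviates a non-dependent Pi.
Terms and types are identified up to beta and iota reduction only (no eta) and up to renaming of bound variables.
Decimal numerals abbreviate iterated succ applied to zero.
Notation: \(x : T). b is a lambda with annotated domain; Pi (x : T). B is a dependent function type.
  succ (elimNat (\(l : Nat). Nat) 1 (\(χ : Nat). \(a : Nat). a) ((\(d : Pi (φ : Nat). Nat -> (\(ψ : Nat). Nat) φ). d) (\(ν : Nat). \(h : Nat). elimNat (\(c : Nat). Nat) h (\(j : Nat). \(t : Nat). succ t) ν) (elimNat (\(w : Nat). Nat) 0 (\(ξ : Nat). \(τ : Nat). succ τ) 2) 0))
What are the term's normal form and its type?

normal form:
  2
the term's type:
  Nat


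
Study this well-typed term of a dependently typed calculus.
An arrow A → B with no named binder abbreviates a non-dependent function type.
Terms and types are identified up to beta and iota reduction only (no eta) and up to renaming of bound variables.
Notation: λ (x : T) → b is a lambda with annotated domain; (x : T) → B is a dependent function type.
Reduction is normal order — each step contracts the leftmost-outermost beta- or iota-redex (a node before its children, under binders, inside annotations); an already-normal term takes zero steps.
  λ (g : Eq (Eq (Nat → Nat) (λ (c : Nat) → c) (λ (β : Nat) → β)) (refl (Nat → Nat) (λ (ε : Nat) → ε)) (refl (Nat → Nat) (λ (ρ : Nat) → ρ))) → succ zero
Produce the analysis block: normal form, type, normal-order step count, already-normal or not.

reduced normal form:
  λ (g : Eq (Eq (Nat → Nat) (λ (c : Nat) → c) (λ (β : Nat) → β)) (refl (Nat → Nat) (λ (ε : Nat) → ε)) (refl (Nat → Nat) (λ (ρ : Nat) → ρ))) → succ zero
type:
  Eq (Eq (Nat → Nat) (λ (g : Nat) → g) (λ (c : Nat) → c)) (refl (Nat → Nat) (λ (β : Nat) → β)) (refl (Nat → Nat) (λ (ε : Nat) → ε)) → Nat
normal-order step count: 0
term was already normal: yes


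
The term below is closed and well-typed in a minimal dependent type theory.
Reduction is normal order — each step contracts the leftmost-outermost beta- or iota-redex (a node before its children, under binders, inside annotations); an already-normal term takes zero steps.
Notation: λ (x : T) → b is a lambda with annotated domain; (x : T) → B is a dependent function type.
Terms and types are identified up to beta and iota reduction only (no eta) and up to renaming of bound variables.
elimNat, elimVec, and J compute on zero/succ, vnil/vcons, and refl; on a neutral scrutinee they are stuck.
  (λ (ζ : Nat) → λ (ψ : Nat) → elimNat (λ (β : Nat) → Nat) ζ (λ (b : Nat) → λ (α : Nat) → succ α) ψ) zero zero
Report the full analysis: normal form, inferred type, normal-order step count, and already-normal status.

reduced normal form:
  zero
inferred type:
  Nat
normal-order step count: 3
started in normal form: no
first contracted redex: a beta-redex


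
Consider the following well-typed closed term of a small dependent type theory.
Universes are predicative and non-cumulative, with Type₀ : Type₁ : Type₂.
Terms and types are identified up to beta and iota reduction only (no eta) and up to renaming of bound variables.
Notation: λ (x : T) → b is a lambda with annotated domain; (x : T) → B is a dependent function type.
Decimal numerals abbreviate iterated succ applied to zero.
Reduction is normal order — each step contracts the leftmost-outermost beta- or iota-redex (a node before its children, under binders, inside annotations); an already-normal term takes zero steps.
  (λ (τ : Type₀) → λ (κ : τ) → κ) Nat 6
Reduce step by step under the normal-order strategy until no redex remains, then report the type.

normal-order reduction:
  (λ (τ : Type₀) → λ (κ : τ) → κ) Nat 6
  ~> (λ (τ : Nat) → τ) 6
  ~> 6
type:
  Nat


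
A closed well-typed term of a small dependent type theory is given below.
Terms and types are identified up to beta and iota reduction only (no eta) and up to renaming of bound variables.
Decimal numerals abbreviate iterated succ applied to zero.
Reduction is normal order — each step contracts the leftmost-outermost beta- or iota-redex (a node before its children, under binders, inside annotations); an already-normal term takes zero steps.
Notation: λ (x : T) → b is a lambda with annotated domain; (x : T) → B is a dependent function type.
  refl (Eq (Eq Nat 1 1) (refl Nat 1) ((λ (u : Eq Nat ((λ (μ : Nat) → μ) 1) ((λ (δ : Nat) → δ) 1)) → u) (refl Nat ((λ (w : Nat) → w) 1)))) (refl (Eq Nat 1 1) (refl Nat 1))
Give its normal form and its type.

reduced normal form:
  refl (Eq (Eq Nat 1 1) (refl Nat 1) (refl Nat 1)) (refl (Eq Nat 1 1) (refl Nat 1))
inferred type:
  Eq (Eq (Eq Nat 1 1) (refl Nat 1) (refl Nat 1)) (refl (Eq Nat 1 1) (refl Nat 1)) (refl (Eq Nat 1 1) (refl Nat 1))


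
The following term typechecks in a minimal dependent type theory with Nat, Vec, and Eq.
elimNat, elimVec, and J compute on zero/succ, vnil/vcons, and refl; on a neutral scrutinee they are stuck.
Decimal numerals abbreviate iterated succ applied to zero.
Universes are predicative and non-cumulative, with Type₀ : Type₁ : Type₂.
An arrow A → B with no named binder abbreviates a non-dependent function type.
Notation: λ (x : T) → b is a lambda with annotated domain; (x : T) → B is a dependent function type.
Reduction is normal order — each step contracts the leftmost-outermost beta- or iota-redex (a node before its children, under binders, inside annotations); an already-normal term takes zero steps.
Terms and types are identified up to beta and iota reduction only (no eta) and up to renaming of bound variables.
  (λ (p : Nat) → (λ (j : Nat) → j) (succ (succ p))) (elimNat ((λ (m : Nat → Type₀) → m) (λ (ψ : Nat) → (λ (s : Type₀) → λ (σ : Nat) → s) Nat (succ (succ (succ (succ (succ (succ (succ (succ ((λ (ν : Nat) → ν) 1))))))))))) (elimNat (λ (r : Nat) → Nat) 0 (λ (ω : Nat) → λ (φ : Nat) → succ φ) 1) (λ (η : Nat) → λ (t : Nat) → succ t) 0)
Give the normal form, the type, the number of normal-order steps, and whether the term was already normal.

normal form:
  3
type:
  Nat
reduction steps (normal order): 7
already normal: no
first redex: a beta-redex


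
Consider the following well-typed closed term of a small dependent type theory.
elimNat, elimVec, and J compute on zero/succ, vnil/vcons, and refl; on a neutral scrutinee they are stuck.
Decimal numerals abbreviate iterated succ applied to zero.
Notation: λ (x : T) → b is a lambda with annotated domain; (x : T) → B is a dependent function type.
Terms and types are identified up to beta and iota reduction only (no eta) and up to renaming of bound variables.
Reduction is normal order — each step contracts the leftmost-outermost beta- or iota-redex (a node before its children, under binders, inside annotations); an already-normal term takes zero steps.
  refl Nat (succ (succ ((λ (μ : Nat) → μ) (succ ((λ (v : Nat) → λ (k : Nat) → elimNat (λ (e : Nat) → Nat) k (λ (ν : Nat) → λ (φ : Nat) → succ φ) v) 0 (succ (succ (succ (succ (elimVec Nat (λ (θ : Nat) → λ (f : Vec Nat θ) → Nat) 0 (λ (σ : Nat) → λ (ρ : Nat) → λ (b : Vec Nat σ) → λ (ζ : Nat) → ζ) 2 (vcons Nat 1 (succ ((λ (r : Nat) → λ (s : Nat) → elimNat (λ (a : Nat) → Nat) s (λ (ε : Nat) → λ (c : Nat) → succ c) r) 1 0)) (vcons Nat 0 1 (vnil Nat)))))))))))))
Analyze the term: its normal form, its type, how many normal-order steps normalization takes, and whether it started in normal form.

resulting normal form:
  refl Nat 7
inferred type:
  Eq Nat 7 7
steps to reach normal form (normal order): 15
started in normal form: no
first contracted redex: a beta-redex


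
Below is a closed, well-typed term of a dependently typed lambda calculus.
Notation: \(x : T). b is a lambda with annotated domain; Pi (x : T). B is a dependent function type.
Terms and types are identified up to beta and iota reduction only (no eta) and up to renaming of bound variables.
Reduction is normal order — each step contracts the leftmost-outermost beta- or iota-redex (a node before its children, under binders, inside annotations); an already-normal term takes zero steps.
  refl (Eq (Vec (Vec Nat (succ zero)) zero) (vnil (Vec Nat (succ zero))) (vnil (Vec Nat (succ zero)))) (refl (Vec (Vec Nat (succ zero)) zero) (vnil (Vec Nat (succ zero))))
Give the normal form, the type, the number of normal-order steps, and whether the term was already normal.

resulting normal form:
  refl (Eq (Vec (Vec Nat (succ zero)) zero) (vnil (Vec Nat (succ zero))) (vnil (Vec Nat (succ zero)))) (refl (Vec (Vec Nat (succ zero)) zero) (vnil (Vec Nat (succ zero))))
inferred type:
  Eq (Eq (Vec (Vec Nat (succ zero)) zero) (vnil (Vec Nat (succ zero))) (vnil (Vec Nat (succ zero)))) (refl (Vec (Vec Nat (succ zero)) zero) (vnil (Vec Nat (succ zero)))) (refl (Vec (Vec Nat (succ zero)) zero) (vnil (Vec Nat (succ zero))))
steps to reach normal form (normal order): 0
started in normal form: yes


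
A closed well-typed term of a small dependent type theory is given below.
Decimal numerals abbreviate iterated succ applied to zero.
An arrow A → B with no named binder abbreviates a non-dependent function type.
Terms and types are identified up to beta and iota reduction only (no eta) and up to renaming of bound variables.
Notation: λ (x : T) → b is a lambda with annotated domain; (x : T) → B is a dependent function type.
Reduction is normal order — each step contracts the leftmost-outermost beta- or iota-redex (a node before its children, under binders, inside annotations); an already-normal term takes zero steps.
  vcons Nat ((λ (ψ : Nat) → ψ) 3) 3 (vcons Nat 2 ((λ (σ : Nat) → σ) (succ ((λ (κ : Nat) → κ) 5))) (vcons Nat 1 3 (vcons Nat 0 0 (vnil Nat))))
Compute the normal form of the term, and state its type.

normal form:
  vcons Nat 3 3 (vcons Nat 2 6 (vcons Nat 1 3 (vcons Nat 0 0 (vnil Nat))))
inferred type:
  Vec Nat 4
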